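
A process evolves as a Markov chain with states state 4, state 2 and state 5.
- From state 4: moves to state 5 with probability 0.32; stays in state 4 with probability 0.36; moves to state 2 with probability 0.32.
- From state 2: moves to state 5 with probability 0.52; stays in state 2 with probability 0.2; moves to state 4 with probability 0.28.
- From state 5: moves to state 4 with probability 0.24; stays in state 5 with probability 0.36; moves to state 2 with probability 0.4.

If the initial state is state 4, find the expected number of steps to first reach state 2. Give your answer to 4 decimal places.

2.8846

Let t(s) be the expected number of steps to first reach state 2 from state s, with t(state 2) = 0. Conditioning on the first step:
t(state 4) = 1 + 0.36·t(state 4) + 0.32·t(state 5)
t(state 5) = 1 + 0.24·t(state 4) + 0.36·t(state 5)
Solving: t(state 4) = 2.8846, t(state 5) = 2.6442.
Expected steps from state 4 to state 2: 2.8846.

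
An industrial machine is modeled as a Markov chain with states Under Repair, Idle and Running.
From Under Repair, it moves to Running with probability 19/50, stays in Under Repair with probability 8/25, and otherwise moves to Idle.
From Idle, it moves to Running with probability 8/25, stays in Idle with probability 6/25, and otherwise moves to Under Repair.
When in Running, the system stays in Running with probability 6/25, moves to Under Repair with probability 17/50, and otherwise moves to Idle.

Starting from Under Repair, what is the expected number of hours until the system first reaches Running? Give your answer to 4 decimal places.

Let t(s) be the expected number of hours to first reach Running from state s, with t(Running) = 0. Conditioning on the first hour:
t(Under Repair) = 1 + 0.32·t(Under Repair) + 0.3·t(Idle)
t(Idle) = 1 + 0.44·t(Under Repair) + 0.24·t(Idle)
Solving: t(Under Repair) = 2.7547, t(Idle) = 2.9106.
Expected hours from Under Repair to Running: 2.7547.

2.7547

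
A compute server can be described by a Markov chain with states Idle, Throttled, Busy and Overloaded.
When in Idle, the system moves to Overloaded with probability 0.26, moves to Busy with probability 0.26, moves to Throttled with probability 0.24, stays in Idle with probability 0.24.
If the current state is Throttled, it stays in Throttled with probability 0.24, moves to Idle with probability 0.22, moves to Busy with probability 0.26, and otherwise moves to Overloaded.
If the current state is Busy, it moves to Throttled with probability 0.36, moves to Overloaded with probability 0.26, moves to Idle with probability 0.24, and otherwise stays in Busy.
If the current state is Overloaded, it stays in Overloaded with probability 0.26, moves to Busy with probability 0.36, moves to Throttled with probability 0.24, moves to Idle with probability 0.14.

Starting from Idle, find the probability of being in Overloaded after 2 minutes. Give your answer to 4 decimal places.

0.2648

Propagate the distribution vector 2 minutes from Idle.
After 0 minutes: (1.0000, 0.0000, 0.0000, 0.0000)
After 1 minute: (0.2400, 0.2400, 0.2600, 0.2600)
After 2 minutes: (0.2092, 0.2712, 0.2548, 0.2648)
P(in Overloaded after 2 minutes) = 0.2648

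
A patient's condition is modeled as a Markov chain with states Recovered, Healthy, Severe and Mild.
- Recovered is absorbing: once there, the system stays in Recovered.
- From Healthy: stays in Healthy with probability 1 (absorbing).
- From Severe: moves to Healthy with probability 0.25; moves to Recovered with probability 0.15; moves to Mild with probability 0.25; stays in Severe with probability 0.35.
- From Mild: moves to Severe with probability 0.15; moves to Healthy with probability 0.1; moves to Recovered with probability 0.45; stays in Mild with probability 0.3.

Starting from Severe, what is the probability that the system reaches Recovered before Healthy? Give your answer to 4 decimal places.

Let h(s) be the probability of absorption at Recovered starting from transient state s. Then h(Recovered) = 1 and h(Healthy) = 0. By first-step analysis:
h(Severe) = 0.15·1 + 0.25·0 + 0.35·h(Severe) + 0.25·h(Mild)
h(Mild) = 0.45·1 + 0.1·0 + 0.15·h(Severe) + 0.3·h(Mild)
Solving: h(Severe) = 0.5210, h(Mild) = 0.7545.
Starting from Severe, the probability is 0.5210.

0.5210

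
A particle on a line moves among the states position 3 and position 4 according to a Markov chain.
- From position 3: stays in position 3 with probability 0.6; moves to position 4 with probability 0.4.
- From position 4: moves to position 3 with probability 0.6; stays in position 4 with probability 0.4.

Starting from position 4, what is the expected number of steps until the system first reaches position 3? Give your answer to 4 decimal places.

Let t(s) be the expected number of steps to first reach position 3 from state s, with t(position 3) = 0. Conditioning on the first step:
t(position 4) = 1 + 0.4·t(position 4)
Solving: t(position 4) = 1.6667.
Expected steps from position 4 to position 3: 1.6667.

1.6667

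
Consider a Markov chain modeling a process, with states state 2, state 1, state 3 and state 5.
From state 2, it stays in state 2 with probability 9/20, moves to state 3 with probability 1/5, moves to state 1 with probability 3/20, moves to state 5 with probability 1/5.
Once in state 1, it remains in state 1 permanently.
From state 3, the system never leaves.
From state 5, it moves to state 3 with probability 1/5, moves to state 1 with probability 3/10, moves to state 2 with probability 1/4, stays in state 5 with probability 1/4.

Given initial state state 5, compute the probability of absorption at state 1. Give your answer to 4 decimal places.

Let h(s) be the probability of absorption at state 1 starting from transient state s. Then h(state 1) = 1 and h(state 3) = 0. By first-step analysis:
h(state 2) = 0.45·h(state 2) + 0.15·1 + 0.2·0 + 0.2·h(state 5)
h(state 5) = 0.25·h(state 2) + 0.3·1 + 0.2·0 + 0.25·h(state 5)
Solving: h(state 2) = 0.4759, h(state 5) = 0.5586.
Starting from state 5, the probability is 0.5586.

0.5586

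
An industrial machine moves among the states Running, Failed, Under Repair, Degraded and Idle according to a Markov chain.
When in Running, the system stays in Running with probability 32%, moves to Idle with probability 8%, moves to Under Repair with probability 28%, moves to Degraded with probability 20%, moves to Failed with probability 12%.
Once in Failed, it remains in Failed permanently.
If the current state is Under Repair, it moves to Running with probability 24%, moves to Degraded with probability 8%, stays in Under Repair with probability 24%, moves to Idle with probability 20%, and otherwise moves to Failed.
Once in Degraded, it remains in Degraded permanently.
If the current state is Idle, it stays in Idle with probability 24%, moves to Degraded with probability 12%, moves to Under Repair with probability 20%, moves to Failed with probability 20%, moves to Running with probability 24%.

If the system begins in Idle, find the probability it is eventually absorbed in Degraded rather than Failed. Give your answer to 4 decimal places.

0.4115

Let h(s) be the probability of absorption at Degraded starting from transient state s. Then h(Degraded) = 1 and h(Failed) = 0. By first-step analysis:
h(Running) = 0.32·h(Running) + 0.12·0 + 0.28·h(Under Repair) + 0.2·1 + 0.08·h(Idle)
h(Under Repair) = 0.24·h(Running) + 0.24·0 + 0.24·h(Under Repair) + 0.08·1 + 0.2·h(Idle)
h(Idle) = 0.24·h(Running) + 0.2·0 + 0.2·h(Under Repair) + 0.12·1 + 0.24·h(Idle)
Solving: h(Running) = 0.4948, h(Under Repair) = 0.3698, h(Idle) = 0.4115.
Starting from Idle, the probability is 0.4115.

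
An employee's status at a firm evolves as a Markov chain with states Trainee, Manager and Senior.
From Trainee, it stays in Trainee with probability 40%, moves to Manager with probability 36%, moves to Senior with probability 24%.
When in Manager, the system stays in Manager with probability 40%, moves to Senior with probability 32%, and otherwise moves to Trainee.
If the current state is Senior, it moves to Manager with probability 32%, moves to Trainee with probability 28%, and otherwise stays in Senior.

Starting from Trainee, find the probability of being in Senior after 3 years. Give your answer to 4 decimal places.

0.3183

Propagate the distribution vector 3 years from Trainee.
After 0 years: (1.0000, 0.0000, 0.0000)
After 1 year: (0.4000, 0.3600, 0.2400)
After 2 years: (0.3280, 0.3648, 0.3072)
After 3 years: (0.3194, 0.3623, 0.3183)
P(in Senior after 3 years) = 0.3183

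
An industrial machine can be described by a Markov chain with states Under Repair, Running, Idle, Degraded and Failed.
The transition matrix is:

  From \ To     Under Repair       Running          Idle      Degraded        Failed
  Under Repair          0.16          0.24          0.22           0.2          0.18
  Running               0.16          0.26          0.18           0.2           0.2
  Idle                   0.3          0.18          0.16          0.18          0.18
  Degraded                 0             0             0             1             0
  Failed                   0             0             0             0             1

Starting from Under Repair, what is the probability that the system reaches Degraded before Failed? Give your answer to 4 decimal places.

0.5149

Let h(s) be the probability of absorption at Degraded starting from transient state s. Then h(Degraded) = 1 and h(Failed) = 0. By first-step analysis:
h(Under Repair) = 0.16·h(Under Repair) + 0.24·h(Running) + 0.22·h(Idle) + 0.2·1 + 0.18·0
h(Running) = 0.16·h(Under Repair) + 0.26·h(Running) + 0.18·h(Idle) + 0.2·1 + 0.2·0
h(Idle) = 0.3·h(Under Repair) + 0.18·h(Running) + 0.16·h(Idle) + 0.18·1 + 0.18·0
Solving: h(Under Repair) = 0.5149, h(Running) = 0.5048, h(Idle) = 0.5064.
Starting from Under Repair, the probability is 0.5149.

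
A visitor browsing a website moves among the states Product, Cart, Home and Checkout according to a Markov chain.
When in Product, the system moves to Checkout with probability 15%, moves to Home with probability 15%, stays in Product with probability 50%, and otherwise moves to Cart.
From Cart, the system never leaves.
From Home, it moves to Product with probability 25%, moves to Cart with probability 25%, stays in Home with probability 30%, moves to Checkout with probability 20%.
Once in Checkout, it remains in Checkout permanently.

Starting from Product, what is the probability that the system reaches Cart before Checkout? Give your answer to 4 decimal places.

Let h(s) be the probability of absorption at Cart starting from transient state s. Then h(Cart) = 1 and h(Checkout) = 0. By first-step analysis:
h(Product) = 0.5·h(Product) + 0.2·1 + 0.15·h(Home) + 0.15·0
h(Home) = 0.25·h(Product) + 0.25·1 + 0.3·h(Home) + 0.2·0
Solving: h(Product) = 0.5680, h(Home) = 0.5600.
Starting from Product, the probability is 0.5680.

0.5680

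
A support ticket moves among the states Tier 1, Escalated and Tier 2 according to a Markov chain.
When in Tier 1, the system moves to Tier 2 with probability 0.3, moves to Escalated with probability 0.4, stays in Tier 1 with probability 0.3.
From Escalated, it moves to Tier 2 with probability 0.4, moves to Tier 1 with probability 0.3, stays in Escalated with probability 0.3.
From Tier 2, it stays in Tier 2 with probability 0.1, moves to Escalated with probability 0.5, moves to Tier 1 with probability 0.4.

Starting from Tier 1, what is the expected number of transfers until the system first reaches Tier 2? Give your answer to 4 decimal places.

2.9730

Let t(s) be the expected number of transfers to first reach Tier 2 from state s, with t(Tier 2) = 0. Conditioning on the first transfer:
t(Tier 1) = 1 + 0.3·t(Tier 1) + 0.4·t(Escalated)
t(Escalated) = 1 + 0.3·t(Tier 1) + 0.3·t(Escalated)
Solving: t(Tier 1) = 2.9730, t(Escalated) = 2.7027.
Expected transfers from Tier 1 to Tier 2: 2.9730.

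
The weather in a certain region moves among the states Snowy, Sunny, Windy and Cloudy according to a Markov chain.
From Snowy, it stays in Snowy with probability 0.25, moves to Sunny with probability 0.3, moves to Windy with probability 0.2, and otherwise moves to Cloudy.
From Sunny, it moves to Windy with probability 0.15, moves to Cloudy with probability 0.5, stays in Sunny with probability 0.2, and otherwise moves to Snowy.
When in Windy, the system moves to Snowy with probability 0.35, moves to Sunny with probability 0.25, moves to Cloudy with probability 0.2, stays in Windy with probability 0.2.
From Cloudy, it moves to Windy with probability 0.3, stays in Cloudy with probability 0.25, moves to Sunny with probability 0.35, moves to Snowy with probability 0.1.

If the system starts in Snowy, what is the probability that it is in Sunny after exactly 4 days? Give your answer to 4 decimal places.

0.2767

Propagate the distribution vector 4 days from Snowy.
After 0 days: (1.0000, 0.0000, 0.0000, 0.0000)
After 1 day: (0.2500, 0.3000, 0.2000, 0.2500)
After 2 days: (0.2025, 0.2725, 0.2100, 0.3150)
After 3 days: (0.1965, 0.2780, 0.2179, 0.3076)
After 4 days: (0.1978, 0.2767, 0.2169, 0.3086)
P(in Sunny after 4 days) = 0.2767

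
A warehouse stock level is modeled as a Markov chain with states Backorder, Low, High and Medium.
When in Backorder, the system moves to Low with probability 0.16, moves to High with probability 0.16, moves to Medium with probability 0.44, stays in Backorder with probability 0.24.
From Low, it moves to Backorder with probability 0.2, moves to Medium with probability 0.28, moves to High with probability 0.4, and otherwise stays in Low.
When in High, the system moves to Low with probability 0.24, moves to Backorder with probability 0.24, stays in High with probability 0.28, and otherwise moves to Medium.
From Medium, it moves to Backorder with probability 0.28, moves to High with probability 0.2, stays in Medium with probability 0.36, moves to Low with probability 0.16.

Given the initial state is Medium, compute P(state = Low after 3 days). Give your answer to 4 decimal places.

0.1722

Propagate the distribution vector 3 days from Medium.
After 0 days: (0.0000, 0.0000, 0.0000, 1.0000)
After 1 day: (0.2800, 0.1600, 0.2000, 0.3600)
After 2 days: (0.2480, 0.1696, 0.2368, 0.3456)
After 3 days: (0.2470, 0.1722, 0.2429, 0.3379)
P(in Low after 3 days) = 0.1722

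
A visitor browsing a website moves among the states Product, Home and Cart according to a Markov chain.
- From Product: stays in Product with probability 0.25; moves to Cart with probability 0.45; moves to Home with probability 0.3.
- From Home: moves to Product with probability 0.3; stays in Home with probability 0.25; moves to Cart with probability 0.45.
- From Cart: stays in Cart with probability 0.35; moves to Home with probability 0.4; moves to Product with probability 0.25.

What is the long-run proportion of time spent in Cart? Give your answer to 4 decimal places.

Let the stationary distribution be π with π = πP and π_1 + π_2 + π_3 = 1.
π_1 = 0.25·π_1 + 0.3·π_2 + 0.25·π_3
π_2 = 0.3·π_1 + 0.25·π_2 + 0.4·π_3
Solving with the normalization constraint gives π = (0.2662, 0.3247, 0.4091).
So the stationary probability of Cart is 0.4091.

0.4091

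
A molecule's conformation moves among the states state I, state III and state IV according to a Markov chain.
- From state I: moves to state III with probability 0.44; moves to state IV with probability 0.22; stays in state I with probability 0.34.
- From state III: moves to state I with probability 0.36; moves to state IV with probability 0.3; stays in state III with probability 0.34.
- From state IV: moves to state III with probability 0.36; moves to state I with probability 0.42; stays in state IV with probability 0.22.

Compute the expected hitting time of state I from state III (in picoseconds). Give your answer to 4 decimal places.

Let t(s) be the expected number of picoseconds to first reach state I from state s, with t(state I) = 0. Conditioning on the first picosecond:
t(state III) = 1 + 0.34·t(state III) + 0.3·t(state IV)
t(state IV) = 1 + 0.36·t(state III) + 0.22·t(state IV)
Solving: t(state III) = 2.6549, t(state IV) = 2.5074.
Expected picoseconds from state III to state I: 2.6549.

2.6549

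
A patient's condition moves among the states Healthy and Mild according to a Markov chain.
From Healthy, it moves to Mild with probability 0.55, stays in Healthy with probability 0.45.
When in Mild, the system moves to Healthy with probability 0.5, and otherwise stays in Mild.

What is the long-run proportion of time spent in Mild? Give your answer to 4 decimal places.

0.5238

Let the stationary distribution be π with π = πP and π_1 + π_2 = 1.
π_1 = 0.45·π_1 + 0.5·π_2
Solving with the normalization constraint gives π = (0.4762, 0.5238).
So the stationary probability of Mild is 0.5238.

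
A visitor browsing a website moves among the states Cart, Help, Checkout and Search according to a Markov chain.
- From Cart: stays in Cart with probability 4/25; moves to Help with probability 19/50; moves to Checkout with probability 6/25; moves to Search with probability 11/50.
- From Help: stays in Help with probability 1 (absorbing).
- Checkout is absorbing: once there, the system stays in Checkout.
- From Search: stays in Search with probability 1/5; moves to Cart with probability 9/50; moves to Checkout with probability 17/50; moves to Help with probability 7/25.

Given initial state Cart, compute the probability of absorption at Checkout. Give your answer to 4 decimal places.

0.4219

Let h(s) be the probability of absorption at Checkout starting from transient state s. Then h(Checkout) = 1 and h(Help) = 0. By first-step analysis:
h(Cart) = 0.16·h(Cart) + 0.38·0 + 0.24·1 + 0.22·h(Search)
h(Search) = 0.18·h(Cart) + 0.28·0 + 0.34·1 + 0.2·h(Search)
Solving: h(Cart) = 0.4219, h(Search) = 0.5199.
Starting from Cart, the probability is 0.4219.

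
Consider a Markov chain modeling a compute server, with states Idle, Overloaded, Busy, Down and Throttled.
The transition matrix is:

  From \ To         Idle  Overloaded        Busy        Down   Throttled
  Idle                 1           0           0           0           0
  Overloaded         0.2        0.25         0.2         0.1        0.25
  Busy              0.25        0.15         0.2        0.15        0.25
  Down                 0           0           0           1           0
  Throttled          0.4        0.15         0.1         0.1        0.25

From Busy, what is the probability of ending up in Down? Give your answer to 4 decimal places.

Let h(s) be the probability of absorption at Down starting from transient state s. Then h(Down) = 1 and h(Idle) = 0. By first-step analysis:
h(Overloaded) = 0.2·0 + 0.25·h(Overloaded) + 0.2·h(Busy) + 0.1·1 + 0.25·h(Throttled)
h(Busy) = 0.25·0 + 0.15·h(Overloaded) + 0.2·h(Busy) + 0.15·1 + 0.25·h(Throttled)
h(Throttled) = 0.4·0 + 0.15·h(Overloaded) + 0.1·h(Busy) + 0.1·1 + 0.25·h(Throttled)
Solving: h(Overloaded) = 0.2959, h(Busy) = 0.3163, h(Throttled) = 0.2347.
Starting from Busy, the probability is 0.3163.

0.3163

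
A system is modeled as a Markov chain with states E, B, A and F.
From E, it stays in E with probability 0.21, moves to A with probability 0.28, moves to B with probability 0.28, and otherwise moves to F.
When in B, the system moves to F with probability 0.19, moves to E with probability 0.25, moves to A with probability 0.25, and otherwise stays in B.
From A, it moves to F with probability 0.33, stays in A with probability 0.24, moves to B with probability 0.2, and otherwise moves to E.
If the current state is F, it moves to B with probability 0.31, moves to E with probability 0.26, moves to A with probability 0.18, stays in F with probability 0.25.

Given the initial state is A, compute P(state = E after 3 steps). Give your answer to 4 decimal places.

Propagate the distribution vector 3 steps from A.
After 0 steps: (0.0000, 0.0000, 1.0000, 0.0000)
After 1 step: (0.2300, 0.2000, 0.2400, 0.3300)
After 2 steps: (0.2393, 0.2767, 0.2314, 0.2526)
After 3 steps: (0.2383, 0.2774, 0.2372, 0.2471)
P(in E after 3 steps) = 0.2383

0.2383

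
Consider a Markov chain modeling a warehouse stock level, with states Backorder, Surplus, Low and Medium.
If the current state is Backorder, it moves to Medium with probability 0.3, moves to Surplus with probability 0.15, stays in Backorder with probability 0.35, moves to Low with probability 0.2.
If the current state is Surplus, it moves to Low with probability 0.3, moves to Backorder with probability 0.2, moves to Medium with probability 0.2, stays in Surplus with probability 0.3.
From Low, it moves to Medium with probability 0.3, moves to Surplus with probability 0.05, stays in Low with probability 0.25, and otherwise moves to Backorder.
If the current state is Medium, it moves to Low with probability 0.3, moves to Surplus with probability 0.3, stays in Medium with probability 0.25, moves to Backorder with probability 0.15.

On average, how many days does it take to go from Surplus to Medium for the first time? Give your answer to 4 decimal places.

3.9163

Let t(s) be the expected number of days to first reach Medium from state s, with t(Medium) = 0. Conditioning on the first day:
t(Backorder) = 1 + 0.35·t(Backorder) + 0.15·t(Surplus) + 0.2·t(Low)
t(Surplus) = 1 + 0.2·t(Backorder) + 0.3·t(Surplus) + 0.3·t(Low)
t(Low) = 1 + 0.4·t(Backorder) + 0.05·t(Surplus) + 0.25·t(Low)
Solving: t(Backorder) = 3.5086, t(Surplus) = 3.9163, t(Low) = 3.4657.
Expected days from Surplus to Medium: 3.9163.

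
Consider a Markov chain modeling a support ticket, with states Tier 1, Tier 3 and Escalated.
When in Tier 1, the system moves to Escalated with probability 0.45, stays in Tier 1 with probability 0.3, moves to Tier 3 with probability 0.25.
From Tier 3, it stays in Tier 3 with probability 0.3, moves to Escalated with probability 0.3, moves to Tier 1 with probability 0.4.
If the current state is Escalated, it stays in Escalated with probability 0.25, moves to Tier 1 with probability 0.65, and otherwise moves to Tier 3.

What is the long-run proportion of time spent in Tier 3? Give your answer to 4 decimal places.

Let the stationary distribution be π with π = πP and π_1 + π_2 + π_3 = 1.
π_1 = 0.3·π_1 + 0.4·π_2 + 0.65·π_3
π_2 = 0.25·π_1 + 0.3·π_2 + 0.1·π_3
Solving with the normalization constraint gives π = (0.4430, 0.2081, 0.3490).
So the stationary probability of Tier 3 is 0.2081.

0.2081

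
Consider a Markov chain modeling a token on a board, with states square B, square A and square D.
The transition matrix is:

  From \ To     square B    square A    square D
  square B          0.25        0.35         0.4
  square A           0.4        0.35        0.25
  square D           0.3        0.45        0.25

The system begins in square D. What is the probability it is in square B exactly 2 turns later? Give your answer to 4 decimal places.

0.3300

Sum over the intermediate state after 1 turn:
P = P(square D→square B)·P(square B→square B) + P(square D→square A)·P(square A→square B) + P(square D→square D)·P(square D→square B)
  = 0.3×0.25 + 0.45×0.4 + 0.25×0.3
  = 0.0750 + 0.1800 + 0.0750 = 0.3300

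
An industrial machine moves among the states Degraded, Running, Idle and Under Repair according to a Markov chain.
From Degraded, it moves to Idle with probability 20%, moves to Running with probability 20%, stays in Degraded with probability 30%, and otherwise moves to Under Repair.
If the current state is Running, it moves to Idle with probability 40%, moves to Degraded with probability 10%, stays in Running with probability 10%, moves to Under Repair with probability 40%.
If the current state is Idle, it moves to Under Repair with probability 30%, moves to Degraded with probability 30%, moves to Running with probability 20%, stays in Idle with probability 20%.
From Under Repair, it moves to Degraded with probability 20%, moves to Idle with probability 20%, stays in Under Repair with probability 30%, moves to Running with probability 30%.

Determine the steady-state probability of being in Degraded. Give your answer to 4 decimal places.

Let the stationary distribution be π with π = πP and π_1 + π_2 + π_3 + π_4 = 1.
π_1 = 0.3·π_1 + 0.1·π_2 + 0.3·π_3 + 0.2·π_4
π_2 = 0.2·π_1 + 0.1·π_2 + 0.2·π_3 + 0.3·π_4
π_3 = 0.2·π_1 + 0.4·π_2 + 0.2·π_3 + 0.2·π_4
Solving with the normalization constraint gives π = (0.2257, 0.2110, 0.2422, 0.3211).
So the stationary probability of Degraded is 0.2257.

0.2257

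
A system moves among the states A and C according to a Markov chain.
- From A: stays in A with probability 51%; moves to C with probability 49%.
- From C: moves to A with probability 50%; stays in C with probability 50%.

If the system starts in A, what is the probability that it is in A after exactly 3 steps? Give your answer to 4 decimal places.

Propagate the distribution vector 3 steps from A.
After 0 steps: (1.0000, 0.0000)
After 1 step: (0.5100, 0.4900)
After 2 steps: (0.5051, 0.4949)
After 3 steps: (0.5051, 0.4949)
P(in A after 3 steps) = 0.5051

0.5051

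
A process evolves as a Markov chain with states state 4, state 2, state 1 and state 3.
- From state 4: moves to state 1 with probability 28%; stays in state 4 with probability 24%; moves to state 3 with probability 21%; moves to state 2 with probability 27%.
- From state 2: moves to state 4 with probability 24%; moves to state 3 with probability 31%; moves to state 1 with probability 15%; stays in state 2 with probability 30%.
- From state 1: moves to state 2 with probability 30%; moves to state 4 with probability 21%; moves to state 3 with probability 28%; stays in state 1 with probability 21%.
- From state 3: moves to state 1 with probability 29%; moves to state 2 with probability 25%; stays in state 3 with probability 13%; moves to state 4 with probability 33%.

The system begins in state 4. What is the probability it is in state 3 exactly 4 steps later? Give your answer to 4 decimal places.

Propagate the distribution vector 4 steps from state 4.
After 0 steps: (1.0000, 0.0000, 0.0000, 0.0000)
After 1 step: (0.2400, 0.2700, 0.2800, 0.2100)
After 2 steps: (0.2505, 0.2823, 0.2274, 0.2398)
After 3 steps: (0.2548, 0.2805, 0.2298, 0.2350)
After 4 steps: (0.2543, 0.2806, 0.2298, 0.2353)
P(in state 3 after 4 steps) = 0.2353

0.2353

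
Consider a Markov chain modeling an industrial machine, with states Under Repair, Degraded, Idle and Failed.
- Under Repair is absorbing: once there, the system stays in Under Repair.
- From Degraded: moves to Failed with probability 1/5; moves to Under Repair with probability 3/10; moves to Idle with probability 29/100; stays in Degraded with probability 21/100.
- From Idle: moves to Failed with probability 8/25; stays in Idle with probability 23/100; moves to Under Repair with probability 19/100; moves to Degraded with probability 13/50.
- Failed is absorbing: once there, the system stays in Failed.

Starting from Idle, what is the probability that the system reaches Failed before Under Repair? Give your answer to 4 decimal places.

Let h(s) be the probability of absorption at Failed starting from transient state s. Then h(Failed) = 1 and h(Under Repair) = 0. By first-step analysis:
h(Degraded) = 0.3·0 + 0.21·h(Degraded) + 0.29·h(Idle) + 0.2·1
h(Idle) = 0.19·0 + 0.26·h(Degraded) + 0.23·h(Idle) + 0.32·1
Solving: h(Degraded) = 0.4631, h(Idle) = 0.5720.
Starting from Idle, the probability is 0.5720.

0.5720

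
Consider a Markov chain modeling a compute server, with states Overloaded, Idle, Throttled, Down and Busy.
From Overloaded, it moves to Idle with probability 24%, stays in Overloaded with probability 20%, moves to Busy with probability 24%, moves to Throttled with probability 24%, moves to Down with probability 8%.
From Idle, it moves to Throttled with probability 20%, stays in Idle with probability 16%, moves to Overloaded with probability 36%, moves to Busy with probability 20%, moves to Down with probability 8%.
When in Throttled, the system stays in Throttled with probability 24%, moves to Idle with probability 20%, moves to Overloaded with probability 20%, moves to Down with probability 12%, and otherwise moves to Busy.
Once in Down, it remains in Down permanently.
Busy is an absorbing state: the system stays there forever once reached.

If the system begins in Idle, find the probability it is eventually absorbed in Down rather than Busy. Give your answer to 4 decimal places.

0.2876

Let h(s) be the probability of absorption at Down starting from transient state s. Then h(Down) = 1 and h(Busy) = 0. By first-step analysis:
h(Overloaded) = 0.2·h(Overloaded) + 0.24·h(Idle) + 0.24·h(Throttled) + 0.08·1 + 0.24·0
h(Idle) = 0.36·h(Overloaded) + 0.16·h(Idle) + 0.2·h(Throttled) + 0.08·1 + 0.2·0
h(Throttled) = 0.2·h(Overloaded) + 0.2·h(Idle) + 0.24·h(Throttled) + 0.12·1 + 0.24·0
Solving: h(Overloaded) = 0.2783, h(Idle) = 0.2876, h(Throttled) = 0.3068.
Starting from Idle, the probability is 0.2876.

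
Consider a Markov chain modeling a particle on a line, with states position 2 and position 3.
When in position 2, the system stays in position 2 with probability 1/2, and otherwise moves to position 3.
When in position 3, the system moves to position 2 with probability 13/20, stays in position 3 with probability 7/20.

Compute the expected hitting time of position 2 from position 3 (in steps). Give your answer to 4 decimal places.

Let t(s) be the expected number of steps to first reach position 2 from state s, with t(position 2) = 0. Conditioning on the first step:
t(position 3) = 1 + 0.35·t(position 3)
Solving: t(position 3) = 1.5385.
Expected steps from position 3 to position 2: 1.5385.

1.5385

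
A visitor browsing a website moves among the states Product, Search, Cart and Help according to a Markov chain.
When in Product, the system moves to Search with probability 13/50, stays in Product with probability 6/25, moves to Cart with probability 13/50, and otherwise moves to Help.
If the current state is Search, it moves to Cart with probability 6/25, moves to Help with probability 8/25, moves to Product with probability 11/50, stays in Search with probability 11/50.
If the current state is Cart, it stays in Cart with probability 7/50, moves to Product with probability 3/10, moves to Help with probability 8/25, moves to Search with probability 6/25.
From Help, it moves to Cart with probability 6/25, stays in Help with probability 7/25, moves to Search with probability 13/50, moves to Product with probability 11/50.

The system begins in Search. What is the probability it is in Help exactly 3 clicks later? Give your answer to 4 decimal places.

Propagate the distribution vector 3 clicks from Search.
After 0 clicks: (0.0000, 1.0000, 0.0000, 0.0000)
After 1 click: (0.2200, 0.2200, 0.2400, 0.3200)
After 2 clicks: (0.2436, 0.2464, 0.2204, 0.2896)
After 3 clicks: (0.2425, 0.2457, 0.2228, 0.2889)
P(in Help after 3 clicks) = 0.2889

0.2889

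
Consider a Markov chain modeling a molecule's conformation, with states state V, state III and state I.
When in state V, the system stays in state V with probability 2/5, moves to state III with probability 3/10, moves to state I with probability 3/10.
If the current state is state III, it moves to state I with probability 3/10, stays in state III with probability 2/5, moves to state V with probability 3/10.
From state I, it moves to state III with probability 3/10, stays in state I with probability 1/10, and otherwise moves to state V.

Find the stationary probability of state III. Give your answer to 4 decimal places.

0.3333

Let the stationary distribution be π with π = πP and π_1 + π_2 + π_3 = 1.
π_1 = 0.4·π_1 + 0.3·π_2 + 0.6·π_3
π_2 = 0.3·π_1 + 0.4·π_2 + 0.3·π_3
Solving with the normalization constraint gives π = (0.4167, 0.3333, 0.2500).
So the stationary probability of state III is 0.3333.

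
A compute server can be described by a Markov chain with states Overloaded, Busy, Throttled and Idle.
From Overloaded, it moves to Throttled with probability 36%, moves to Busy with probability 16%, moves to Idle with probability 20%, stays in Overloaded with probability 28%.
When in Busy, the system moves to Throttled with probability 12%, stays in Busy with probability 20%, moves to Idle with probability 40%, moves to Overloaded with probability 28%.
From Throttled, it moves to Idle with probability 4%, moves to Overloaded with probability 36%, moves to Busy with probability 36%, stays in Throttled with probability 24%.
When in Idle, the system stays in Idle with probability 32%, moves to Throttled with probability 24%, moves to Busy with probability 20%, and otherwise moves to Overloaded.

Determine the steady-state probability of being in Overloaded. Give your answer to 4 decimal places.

0.2904

Let the stationary distribution be π with π = πP and π_1 + π_2 + π_3 + π_4 = 1.
π_1 = 0.28·π_1 + 0.28·π_2 + 0.36·π_3 + 0.24·π_4
π_2 = 0.16·π_1 + 0.2·π_2 + 0.36·π_3 + 0.2·π_4
π_3 = 0.36·π_1 + 0.12·π_2 + 0.24·π_3 + 0.24·π_4
Solving with the normalization constraint gives π = (0.2904, 0.2280, 0.2475, 0.2341).
So the stationary probability of Overloaded is 0.2904.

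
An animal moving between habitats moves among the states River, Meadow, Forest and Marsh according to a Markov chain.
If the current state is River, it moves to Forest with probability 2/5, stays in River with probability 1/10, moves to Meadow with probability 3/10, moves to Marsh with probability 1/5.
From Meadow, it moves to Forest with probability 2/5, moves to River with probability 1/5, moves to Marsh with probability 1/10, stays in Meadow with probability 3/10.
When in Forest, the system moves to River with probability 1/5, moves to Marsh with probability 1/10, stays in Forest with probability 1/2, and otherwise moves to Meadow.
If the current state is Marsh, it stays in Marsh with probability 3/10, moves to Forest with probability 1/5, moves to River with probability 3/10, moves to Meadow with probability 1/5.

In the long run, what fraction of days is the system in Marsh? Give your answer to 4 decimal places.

0.1494

Let the stationary distribution be π with π = πP and π_1 + π_2 + π_3 + π_4 = 1.
π_1 = 0.1·π_1 + 0.2·π_2 + 0.2·π_3 + 0.3·π_4
π_2 = 0.3·π_1 + 0.3·π_2 + 0.2·π_3 + 0.2·π_4
π_3 = 0.4·π_1 + 0.4·π_2 + 0.5·π_3 + 0.2·π_4
Solving with the normalization constraint gives π = (0.1954, 0.2439, 0.4112, 0.1494).
So the stationary probability of Marsh is 0.1494.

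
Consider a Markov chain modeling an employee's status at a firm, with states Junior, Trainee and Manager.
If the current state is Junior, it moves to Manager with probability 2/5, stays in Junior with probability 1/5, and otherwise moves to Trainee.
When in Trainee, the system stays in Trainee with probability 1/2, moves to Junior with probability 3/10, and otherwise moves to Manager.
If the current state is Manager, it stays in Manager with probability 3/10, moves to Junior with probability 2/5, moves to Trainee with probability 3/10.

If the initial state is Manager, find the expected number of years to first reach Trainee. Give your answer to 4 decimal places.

3.0000

Let t(s) be the expected number of years to first reach Trainee from state s, with t(Trainee) = 0. Conditioning on the first year:
t(Junior) = 1 + 0.2·t(Junior) + 0.4·t(Manager)
t(Manager) = 1 + 0.4·t(Junior) + 0.3·t(Manager)
Solving: t(Junior) = 2.7500, t(Manager) = 3.0000.
Expected years from Manager to Trainee: 3.0000.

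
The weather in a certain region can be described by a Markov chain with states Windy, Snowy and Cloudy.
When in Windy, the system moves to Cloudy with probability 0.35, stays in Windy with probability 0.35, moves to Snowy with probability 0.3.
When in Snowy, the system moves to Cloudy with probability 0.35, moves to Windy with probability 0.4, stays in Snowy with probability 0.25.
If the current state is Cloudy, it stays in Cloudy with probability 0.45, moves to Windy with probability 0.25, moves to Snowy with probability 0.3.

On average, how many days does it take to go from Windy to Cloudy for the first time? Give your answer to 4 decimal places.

2.8571

Let t(s) be the expected number of days to first reach Cloudy from state s, with t(Cloudy) = 0. Conditioning on the first day:
t(Windy) = 1 + 0.35·t(Windy) + 0.3·t(Snowy)
t(Snowy) = 1 + 0.4·t(Windy) + 0.25·t(Snowy)
Solving: t(Windy) = 2.8571, t(Snowy) = 2.8571.
Expected days from Windy to Cloudy: 2.8571.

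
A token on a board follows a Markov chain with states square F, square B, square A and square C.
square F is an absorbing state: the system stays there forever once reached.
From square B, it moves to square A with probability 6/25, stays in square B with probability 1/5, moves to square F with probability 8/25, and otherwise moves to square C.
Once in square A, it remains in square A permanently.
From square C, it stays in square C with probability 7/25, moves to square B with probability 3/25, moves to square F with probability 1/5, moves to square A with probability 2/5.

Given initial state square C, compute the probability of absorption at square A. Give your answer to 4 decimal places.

0.6374

Let h(s) be the probability of absorption at square A starting from transient state s. Then h(square A) = 1 and h(square F) = 0. By first-step analysis:
h(square B) = 0.32·0 + 0.2·h(square B) + 0.24·1 + 0.24·h(square C)
h(square C) = 0.2·0 + 0.12·h(square B) + 0.4·1 + 0.28·h(square C)
Solving: h(square B) = 0.4912, h(square C) = 0.6374.
Starting from square C, the probability is 0.6374.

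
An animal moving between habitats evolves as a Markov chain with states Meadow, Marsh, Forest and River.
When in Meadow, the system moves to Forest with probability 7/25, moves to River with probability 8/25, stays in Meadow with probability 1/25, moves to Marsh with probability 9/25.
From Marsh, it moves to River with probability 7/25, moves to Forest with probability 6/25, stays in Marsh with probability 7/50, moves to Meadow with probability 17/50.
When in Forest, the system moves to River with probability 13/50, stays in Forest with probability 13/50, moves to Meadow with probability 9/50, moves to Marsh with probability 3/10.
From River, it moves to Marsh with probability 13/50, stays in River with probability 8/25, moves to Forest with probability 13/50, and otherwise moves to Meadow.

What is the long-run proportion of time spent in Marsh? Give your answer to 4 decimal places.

Let the stationary distribution be π with π = πP and π_1 + π_2 + π_3 + π_4 = 1.
π_1 = 0.04·π_1 + 0.34·π_2 + 0.18·π_3 + 0.16·π_4
π_2 = 0.36·π_1 + 0.14·π_2 + 0.3·π_3 + 0.26·π_4
π_3 = 0.28·π_1 + 0.24·π_2 + 0.26·π_3 + 0.26·π_4
Solving with the normalization constraint gives π = (0.1890, 0.2583, 0.2586, 0.2942).
So the stationary probability of Marsh is 0.2583.

0.2583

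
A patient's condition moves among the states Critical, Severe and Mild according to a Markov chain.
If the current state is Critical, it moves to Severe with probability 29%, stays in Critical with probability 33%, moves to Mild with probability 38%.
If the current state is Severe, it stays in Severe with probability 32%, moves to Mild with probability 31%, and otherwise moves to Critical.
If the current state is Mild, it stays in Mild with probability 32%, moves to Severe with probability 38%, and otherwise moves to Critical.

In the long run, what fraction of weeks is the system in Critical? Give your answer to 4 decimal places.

0.3331

Let the stationary distribution be π with π = πP and π_1 + π_2 + π_3 = 1.
π_1 = 0.33·π_1 + 0.37·π_2 + 0.3·π_3
π_2 = 0.29·π_1 + 0.32·π_2 + 0.38·π_3
Solving with the normalization constraint gives π = (0.3331, 0.3302, 0.3367).
So the stationary probability of Critical is 0.3331.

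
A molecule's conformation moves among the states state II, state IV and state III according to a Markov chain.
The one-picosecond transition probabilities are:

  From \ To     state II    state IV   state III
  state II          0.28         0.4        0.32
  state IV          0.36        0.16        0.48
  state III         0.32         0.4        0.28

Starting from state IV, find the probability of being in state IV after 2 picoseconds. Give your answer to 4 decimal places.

Sum over the intermediate state after 1 picosecond:
P = P(state IV→state II)·P(state II→state IV) + P(state IV→state IV)·P(state IV→state IV) + P(state IV→state III)·P(state III→state IV)
  = 0.36×0.4 + 0.16×0.16 + 0.48×0.4
  = 0.1440 + 0.0256 + 0.1920 = 0.3616

0.3616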